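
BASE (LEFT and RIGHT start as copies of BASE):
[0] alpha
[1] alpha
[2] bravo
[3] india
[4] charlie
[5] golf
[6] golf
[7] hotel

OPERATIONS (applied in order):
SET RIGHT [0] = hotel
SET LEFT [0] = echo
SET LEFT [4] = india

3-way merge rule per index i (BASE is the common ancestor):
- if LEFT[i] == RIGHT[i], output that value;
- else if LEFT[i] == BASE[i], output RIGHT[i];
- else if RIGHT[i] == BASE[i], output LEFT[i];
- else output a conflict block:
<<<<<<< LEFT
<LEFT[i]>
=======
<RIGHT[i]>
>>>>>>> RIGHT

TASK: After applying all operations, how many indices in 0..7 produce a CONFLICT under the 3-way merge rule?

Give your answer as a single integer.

Final LEFT:  [echo, alpha, bravo, india, india, golf, golf, hotel]
Final RIGHT: [hotel, alpha, bravo, india, charlie, golf, golf, hotel]
i=0: BASE=alpha L=echo R=hotel all differ -> CONFLICT
i=1: L=alpha R=alpha -> agree -> alpha
i=2: L=bravo R=bravo -> agree -> bravo
i=3: L=india R=india -> agree -> india
i=4: L=india, R=charlie=BASE -> take LEFT -> india
i=5: L=golf R=golf -> agree -> golf
i=6: L=golf R=golf -> agree -> golf
i=7: L=hotel R=hotel -> agree -> hotel
Conflict count: 1

Answer: 1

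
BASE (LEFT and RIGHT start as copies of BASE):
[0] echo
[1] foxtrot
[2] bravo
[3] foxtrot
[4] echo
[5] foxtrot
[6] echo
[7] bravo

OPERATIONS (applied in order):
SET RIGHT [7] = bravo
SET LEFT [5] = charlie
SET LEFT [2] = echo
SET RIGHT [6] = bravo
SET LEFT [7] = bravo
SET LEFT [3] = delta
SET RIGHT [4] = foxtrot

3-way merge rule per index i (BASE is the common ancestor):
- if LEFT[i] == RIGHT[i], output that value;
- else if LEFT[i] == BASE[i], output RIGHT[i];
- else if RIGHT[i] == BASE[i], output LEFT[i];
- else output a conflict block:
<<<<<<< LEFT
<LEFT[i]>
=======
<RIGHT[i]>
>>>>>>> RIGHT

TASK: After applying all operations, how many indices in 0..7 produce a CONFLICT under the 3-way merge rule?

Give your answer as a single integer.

Answer: 0

Derivation:
Final LEFT:  [echo, foxtrot, echo, delta, echo, charlie, echo, bravo]
Final RIGHT: [echo, foxtrot, bravo, foxtrot, foxtrot, foxtrot, bravo, bravo]
i=0: L=echo R=echo -> agree -> echo
i=1: L=foxtrot R=foxtrot -> agree -> foxtrot
i=2: L=echo, R=bravo=BASE -> take LEFT -> echo
i=3: L=delta, R=foxtrot=BASE -> take LEFT -> delta
i=4: L=echo=BASE, R=foxtrot -> take RIGHT -> foxtrot
i=5: L=charlie, R=foxtrot=BASE -> take LEFT -> charlie
i=6: L=echo=BASE, R=bravo -> take RIGHT -> bravo
i=7: L=bravo R=bravo -> agree -> bravo
Conflict count: 0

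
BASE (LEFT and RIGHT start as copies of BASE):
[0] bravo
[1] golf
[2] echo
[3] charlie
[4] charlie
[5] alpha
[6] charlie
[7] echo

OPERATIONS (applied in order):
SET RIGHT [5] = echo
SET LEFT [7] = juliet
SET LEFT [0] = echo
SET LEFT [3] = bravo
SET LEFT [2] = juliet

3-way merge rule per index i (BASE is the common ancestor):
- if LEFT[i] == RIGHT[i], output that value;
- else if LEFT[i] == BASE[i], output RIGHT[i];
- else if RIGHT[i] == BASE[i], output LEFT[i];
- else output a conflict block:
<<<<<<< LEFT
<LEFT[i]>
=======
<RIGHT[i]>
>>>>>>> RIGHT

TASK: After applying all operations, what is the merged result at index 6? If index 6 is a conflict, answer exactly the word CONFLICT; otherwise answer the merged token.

Answer: charlie

Derivation:
Final LEFT:  [echo, golf, juliet, bravo, charlie, alpha, charlie, juliet]
Final RIGHT: [bravo, golf, echo, charlie, charlie, echo, charlie, echo]
i=0: L=echo, R=bravo=BASE -> take LEFT -> echo
i=1: L=golf R=golf -> agree -> golf
i=2: L=juliet, R=echo=BASE -> take LEFT -> juliet
i=3: L=bravo, R=charlie=BASE -> take LEFT -> bravo
i=4: L=charlie R=charlie -> agree -> charlie
i=5: L=alpha=BASE, R=echo -> take RIGHT -> echo
i=6: L=charlie R=charlie -> agree -> charlie
i=7: L=juliet, R=echo=BASE -> take LEFT -> juliet
Index 6 -> charlie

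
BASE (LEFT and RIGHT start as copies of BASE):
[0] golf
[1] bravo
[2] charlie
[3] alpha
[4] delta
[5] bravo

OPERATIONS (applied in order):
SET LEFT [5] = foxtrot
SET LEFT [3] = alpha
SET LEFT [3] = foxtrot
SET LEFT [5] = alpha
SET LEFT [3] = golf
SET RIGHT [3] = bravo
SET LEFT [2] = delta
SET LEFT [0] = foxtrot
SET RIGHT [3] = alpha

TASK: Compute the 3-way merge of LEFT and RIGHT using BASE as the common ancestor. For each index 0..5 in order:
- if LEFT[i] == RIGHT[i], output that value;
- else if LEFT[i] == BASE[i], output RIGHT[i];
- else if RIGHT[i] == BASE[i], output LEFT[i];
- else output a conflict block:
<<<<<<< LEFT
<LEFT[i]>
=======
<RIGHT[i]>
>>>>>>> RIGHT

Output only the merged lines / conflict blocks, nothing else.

Final LEFT:  [foxtrot, bravo, delta, golf, delta, alpha]
Final RIGHT: [golf, bravo, charlie, alpha, delta, bravo]
i=0: L=foxtrot, R=golf=BASE -> take LEFT -> foxtrot
i=1: L=bravo R=bravo -> agree -> bravo
i=2: L=delta, R=charlie=BASE -> take LEFT -> delta
i=3: L=golf, R=alpha=BASE -> take LEFT -> golf
i=4: L=delta R=delta -> agree -> delta
i=5: L=alpha, R=bravo=BASE -> take LEFT -> alpha

Answer: foxtrot
bravo
delta
golf
delta
alpha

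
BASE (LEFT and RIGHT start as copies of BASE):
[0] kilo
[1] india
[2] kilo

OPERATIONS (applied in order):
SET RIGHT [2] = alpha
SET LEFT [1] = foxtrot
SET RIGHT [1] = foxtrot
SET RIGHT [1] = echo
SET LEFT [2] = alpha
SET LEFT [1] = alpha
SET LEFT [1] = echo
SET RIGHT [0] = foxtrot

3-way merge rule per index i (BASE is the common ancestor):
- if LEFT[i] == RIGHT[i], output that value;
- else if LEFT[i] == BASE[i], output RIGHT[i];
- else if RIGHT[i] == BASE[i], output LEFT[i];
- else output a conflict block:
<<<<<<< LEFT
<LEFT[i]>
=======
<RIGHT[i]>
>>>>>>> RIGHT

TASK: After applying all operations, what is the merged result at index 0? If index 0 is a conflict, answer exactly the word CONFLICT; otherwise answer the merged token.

Final LEFT:  [kilo, echo, alpha]
Final RIGHT: [foxtrot, echo, alpha]
i=0: L=kilo=BASE, R=foxtrot -> take RIGHT -> foxtrot
i=1: L=echo R=echo -> agree -> echo
i=2: L=alpha R=alpha -> agree -> alpha
Index 0 -> foxtrot

Answer: foxtrot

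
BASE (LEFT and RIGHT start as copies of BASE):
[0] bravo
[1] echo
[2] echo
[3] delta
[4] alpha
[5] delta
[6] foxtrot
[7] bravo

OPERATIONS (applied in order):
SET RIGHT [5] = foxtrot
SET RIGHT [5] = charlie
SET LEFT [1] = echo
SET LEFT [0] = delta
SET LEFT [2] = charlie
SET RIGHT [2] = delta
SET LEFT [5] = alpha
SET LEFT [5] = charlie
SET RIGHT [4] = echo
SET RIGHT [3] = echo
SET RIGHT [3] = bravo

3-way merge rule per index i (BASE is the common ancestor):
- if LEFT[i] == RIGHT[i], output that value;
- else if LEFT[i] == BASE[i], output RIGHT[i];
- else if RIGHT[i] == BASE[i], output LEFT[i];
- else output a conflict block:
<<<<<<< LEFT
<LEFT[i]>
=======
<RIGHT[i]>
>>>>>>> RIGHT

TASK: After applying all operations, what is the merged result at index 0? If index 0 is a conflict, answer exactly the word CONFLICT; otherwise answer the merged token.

Answer: delta

Derivation:
Final LEFT:  [delta, echo, charlie, delta, alpha, charlie, foxtrot, bravo]
Final RIGHT: [bravo, echo, delta, bravo, echo, charlie, foxtrot, bravo]
i=0: L=delta, R=bravo=BASE -> take LEFT -> delta
i=1: L=echo R=echo -> agree -> echo
i=2: BASE=echo L=charlie R=delta all differ -> CONFLICT
i=3: L=delta=BASE, R=bravo -> take RIGHT -> bravo
i=4: L=alpha=BASE, R=echo -> take RIGHT -> echo
i=5: L=charlie R=charlie -> agree -> charlie
i=6: L=foxtrot R=foxtrot -> agree -> foxtrot
i=7: L=bravo R=bravo -> agree -> bravo
Index 0 -> delta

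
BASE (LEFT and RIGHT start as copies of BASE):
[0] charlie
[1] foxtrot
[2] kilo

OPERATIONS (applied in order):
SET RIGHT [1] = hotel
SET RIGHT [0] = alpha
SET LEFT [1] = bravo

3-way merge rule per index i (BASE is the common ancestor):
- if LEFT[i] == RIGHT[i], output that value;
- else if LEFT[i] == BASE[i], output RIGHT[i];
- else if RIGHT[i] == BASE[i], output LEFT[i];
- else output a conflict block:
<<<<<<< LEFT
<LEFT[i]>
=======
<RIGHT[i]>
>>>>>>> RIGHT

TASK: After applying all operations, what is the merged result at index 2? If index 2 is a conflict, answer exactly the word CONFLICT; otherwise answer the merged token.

Final LEFT:  [charlie, bravo, kilo]
Final RIGHT: [alpha, hotel, kilo]
i=0: L=charlie=BASE, R=alpha -> take RIGHT -> alpha
i=1: BASE=foxtrot L=bravo R=hotel all differ -> CONFLICT
i=2: L=kilo R=kilo -> agree -> kilo
Index 2 -> kilo

Answer: kilo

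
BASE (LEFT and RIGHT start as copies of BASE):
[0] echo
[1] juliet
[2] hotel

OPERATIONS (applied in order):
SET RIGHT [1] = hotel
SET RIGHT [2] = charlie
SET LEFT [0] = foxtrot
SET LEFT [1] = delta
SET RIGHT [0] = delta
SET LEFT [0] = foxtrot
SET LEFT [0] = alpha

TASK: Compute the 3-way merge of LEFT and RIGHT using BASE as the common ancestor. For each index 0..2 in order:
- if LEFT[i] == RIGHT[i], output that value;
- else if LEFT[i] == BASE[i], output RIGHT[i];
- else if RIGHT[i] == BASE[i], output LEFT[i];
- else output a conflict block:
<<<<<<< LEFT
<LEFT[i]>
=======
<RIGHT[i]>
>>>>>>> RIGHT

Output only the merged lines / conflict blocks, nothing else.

Final LEFT:  [alpha, delta, hotel]
Final RIGHT: [delta, hotel, charlie]
i=0: BASE=echo L=alpha R=delta all differ -> CONFLICT
i=1: BASE=juliet L=delta R=hotel all differ -> CONFLICT
i=2: L=hotel=BASE, R=charlie -> take RIGHT -> charlie

Answer: <<<<<<< LEFT
alpha
=======
delta
>>>>>>> RIGHT
<<<<<<< LEFT
delta
=======
hotel
>>>>>>> RIGHT
charlie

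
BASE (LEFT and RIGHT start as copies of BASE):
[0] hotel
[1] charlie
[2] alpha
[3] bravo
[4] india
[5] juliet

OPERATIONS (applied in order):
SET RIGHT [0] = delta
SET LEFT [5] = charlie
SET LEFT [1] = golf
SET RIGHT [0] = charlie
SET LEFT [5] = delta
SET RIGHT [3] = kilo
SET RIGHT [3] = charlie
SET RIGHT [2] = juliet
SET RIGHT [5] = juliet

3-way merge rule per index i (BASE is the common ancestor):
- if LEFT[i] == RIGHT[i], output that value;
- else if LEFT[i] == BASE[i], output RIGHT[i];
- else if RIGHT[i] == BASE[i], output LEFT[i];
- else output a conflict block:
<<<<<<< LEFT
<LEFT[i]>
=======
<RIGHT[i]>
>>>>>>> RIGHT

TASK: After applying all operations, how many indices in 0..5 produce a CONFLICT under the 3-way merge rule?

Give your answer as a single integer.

Final LEFT:  [hotel, golf, alpha, bravo, india, delta]
Final RIGHT: [charlie, charlie, juliet, charlie, india, juliet]
i=0: L=hotel=BASE, R=charlie -> take RIGHT -> charlie
i=1: L=golf, R=charlie=BASE -> take LEFT -> golf
i=2: L=alpha=BASE, R=juliet -> take RIGHT -> juliet
i=3: L=bravo=BASE, R=charlie -> take RIGHT -> charlie
i=4: L=india R=india -> agree -> india
i=5: L=delta, R=juliet=BASE -> take LEFT -> delta
Conflict count: 0

Answer: 0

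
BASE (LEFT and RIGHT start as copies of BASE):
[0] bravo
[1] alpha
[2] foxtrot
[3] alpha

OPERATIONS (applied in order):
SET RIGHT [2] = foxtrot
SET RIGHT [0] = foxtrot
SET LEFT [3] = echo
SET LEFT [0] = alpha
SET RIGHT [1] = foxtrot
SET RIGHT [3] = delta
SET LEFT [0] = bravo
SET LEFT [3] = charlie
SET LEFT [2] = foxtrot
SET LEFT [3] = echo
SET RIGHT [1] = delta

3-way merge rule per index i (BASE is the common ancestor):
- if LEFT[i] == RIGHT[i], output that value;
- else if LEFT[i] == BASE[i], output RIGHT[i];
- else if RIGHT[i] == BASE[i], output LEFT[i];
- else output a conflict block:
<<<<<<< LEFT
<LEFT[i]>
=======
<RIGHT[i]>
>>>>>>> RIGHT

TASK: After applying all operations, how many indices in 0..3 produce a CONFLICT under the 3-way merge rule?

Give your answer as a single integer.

Final LEFT:  [bravo, alpha, foxtrot, echo]
Final RIGHT: [foxtrot, delta, foxtrot, delta]
i=0: L=bravo=BASE, R=foxtrot -> take RIGHT -> foxtrot
i=1: L=alpha=BASE, R=delta -> take RIGHT -> delta
i=2: L=foxtrot R=foxtrot -> agree -> foxtrot
i=3: BASE=alpha L=echo R=delta all differ -> CONFLICT
Conflict count: 1

Answer: 1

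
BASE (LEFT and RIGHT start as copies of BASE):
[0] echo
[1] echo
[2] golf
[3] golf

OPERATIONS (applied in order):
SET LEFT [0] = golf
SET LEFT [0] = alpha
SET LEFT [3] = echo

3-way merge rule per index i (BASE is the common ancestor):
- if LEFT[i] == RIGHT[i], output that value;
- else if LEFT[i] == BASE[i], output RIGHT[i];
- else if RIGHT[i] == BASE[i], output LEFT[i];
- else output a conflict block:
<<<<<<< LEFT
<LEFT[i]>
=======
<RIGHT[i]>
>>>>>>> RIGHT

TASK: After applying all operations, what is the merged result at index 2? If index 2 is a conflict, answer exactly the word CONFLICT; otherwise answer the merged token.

Final LEFT:  [alpha, echo, golf, echo]
Final RIGHT: [echo, echo, golf, golf]
i=0: L=alpha, R=echo=BASE -> take LEFT -> alpha
i=1: L=echo R=echo -> agree -> echo
i=2: L=golf R=golf -> agree -> golf
i=3: L=echo, R=golf=BASE -> take LEFT -> echo
Index 2 -> golf

Answer: golf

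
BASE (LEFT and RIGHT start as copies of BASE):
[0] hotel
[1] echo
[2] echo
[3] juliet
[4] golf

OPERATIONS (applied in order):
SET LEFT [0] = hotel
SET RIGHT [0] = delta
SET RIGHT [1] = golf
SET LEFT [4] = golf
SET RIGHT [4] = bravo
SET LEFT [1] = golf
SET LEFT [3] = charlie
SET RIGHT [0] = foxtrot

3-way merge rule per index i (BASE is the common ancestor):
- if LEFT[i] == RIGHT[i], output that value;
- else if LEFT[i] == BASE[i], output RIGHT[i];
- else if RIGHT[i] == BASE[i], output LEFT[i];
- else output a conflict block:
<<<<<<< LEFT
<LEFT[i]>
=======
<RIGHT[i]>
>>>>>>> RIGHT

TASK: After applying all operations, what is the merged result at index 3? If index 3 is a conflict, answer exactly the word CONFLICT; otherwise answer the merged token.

Answer: charlie

Derivation:
Final LEFT:  [hotel, golf, echo, charlie, golf]
Final RIGHT: [foxtrot, golf, echo, juliet, bravo]
i=0: L=hotel=BASE, R=foxtrot -> take RIGHT -> foxtrot
i=1: L=golf R=golf -> agree -> golf
i=2: L=echo R=echo -> agree -> echo
i=3: L=charlie, R=juliet=BASE -> take LEFT -> charlie
i=4: L=golf=BASE, R=bravo -> take RIGHT -> bravo
Index 3 -> charlie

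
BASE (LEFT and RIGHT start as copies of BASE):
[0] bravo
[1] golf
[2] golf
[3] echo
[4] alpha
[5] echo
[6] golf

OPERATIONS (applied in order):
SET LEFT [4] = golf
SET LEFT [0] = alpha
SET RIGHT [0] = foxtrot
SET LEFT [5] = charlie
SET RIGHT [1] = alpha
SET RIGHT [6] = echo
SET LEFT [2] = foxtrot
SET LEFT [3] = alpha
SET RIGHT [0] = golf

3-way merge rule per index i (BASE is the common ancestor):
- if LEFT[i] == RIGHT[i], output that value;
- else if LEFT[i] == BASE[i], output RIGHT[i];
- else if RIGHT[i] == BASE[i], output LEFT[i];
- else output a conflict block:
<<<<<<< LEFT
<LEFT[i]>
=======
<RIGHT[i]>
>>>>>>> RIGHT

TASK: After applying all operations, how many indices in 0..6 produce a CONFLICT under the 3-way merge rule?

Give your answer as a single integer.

Answer: 1

Derivation:
Final LEFT:  [alpha, golf, foxtrot, alpha, golf, charlie, golf]
Final RIGHT: [golf, alpha, golf, echo, alpha, echo, echo]
i=0: BASE=bravo L=alpha R=golf all differ -> CONFLICT
i=1: L=golf=BASE, R=alpha -> take RIGHT -> alpha
i=2: L=foxtrot, R=golf=BASE -> take LEFT -> foxtrot
i=3: L=alpha, R=echo=BASE -> take LEFT -> alpha
i=4: L=golf, R=alpha=BASE -> take LEFT -> golf
i=5: L=charlie, R=echo=BASE -> take LEFT -> charlie
i=6: L=golf=BASE, R=echo -> take RIGHT -> echo
Conflict count: 1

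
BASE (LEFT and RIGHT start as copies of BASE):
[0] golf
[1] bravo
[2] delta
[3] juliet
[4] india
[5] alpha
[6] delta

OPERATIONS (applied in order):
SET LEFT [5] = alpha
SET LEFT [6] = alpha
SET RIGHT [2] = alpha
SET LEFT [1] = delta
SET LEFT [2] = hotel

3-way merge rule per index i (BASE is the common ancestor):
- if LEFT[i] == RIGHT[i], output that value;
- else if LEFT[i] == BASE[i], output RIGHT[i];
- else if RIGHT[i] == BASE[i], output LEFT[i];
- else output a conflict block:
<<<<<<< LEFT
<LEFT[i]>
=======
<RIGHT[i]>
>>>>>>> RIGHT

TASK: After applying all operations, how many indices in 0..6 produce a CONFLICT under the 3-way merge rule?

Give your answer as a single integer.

Final LEFT:  [golf, delta, hotel, juliet, india, alpha, alpha]
Final RIGHT: [golf, bravo, alpha, juliet, india, alpha, delta]
i=0: L=golf R=golf -> agree -> golf
i=1: L=delta, R=bravo=BASE -> take LEFT -> delta
i=2: BASE=delta L=hotel R=alpha all differ -> CONFLICT
i=3: L=juliet R=juliet -> agree -> juliet
i=4: L=india R=india -> agree -> india
i=5: L=alpha R=alpha -> agree -> alpha
i=6: L=alpha, R=delta=BASE -> take LEFT -> alpha
Conflict count: 1

Answer: 1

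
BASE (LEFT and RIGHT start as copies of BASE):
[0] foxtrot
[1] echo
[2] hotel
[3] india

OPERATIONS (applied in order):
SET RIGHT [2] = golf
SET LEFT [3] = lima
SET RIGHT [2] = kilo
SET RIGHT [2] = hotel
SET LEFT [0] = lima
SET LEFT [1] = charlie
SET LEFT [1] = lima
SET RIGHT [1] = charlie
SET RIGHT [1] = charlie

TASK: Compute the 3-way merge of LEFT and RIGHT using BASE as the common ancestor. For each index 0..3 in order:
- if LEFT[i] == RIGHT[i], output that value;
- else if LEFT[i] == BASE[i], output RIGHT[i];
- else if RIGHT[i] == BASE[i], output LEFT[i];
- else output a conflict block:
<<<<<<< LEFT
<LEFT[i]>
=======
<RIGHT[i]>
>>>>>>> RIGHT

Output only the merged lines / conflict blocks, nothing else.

Final LEFT:  [lima, lima, hotel, lima]
Final RIGHT: [foxtrot, charlie, hotel, india]
i=0: L=lima, R=foxtrot=BASE -> take LEFT -> lima
i=1: BASE=echo L=lima R=charlie all differ -> CONFLICT
i=2: L=hotel R=hotel -> agree -> hotel
i=3: L=lima, R=india=BASE -> take LEFT -> lima

Answer: lima
<<<<<<< LEFT
lima
=======
charlie
>>>>>>> RIGHT
hotel
lima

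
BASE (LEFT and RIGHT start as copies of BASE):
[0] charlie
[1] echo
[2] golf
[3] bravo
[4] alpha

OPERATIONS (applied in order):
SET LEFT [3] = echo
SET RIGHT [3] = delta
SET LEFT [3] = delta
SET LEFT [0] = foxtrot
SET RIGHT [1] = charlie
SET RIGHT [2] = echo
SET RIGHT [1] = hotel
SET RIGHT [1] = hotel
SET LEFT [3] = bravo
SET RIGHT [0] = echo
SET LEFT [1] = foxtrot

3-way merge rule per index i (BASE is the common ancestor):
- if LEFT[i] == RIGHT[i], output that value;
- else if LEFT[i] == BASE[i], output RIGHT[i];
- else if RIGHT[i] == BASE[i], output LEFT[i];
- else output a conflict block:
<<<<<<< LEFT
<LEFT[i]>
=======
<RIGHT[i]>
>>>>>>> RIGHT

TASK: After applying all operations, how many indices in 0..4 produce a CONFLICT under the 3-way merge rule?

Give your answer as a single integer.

Final LEFT:  [foxtrot, foxtrot, golf, bravo, alpha]
Final RIGHT: [echo, hotel, echo, delta, alpha]
i=0: BASE=charlie L=foxtrot R=echo all differ -> CONFLICT
i=1: BASE=echo L=foxtrot R=hotel all differ -> CONFLICT
i=2: L=golf=BASE, R=echo -> take RIGHT -> echo
i=3: L=bravo=BASE, R=delta -> take RIGHT -> delta
i=4: L=alpha R=alpha -> agree -> alpha
Conflict count: 2

Answer: 2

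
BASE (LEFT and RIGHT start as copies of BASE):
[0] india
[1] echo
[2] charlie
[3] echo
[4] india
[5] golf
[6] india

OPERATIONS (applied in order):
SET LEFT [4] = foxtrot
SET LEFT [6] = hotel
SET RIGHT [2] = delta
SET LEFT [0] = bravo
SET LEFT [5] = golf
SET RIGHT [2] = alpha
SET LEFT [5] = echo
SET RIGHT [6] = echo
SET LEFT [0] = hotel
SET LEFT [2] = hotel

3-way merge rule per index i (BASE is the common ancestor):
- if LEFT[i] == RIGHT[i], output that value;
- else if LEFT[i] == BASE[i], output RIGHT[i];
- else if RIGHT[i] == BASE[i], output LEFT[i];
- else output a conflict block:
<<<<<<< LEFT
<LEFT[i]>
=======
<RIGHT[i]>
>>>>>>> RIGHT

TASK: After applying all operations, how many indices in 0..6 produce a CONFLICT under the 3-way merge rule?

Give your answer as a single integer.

Answer: 2

Derivation:
Final LEFT:  [hotel, echo, hotel, echo, foxtrot, echo, hotel]
Final RIGHT: [india, echo, alpha, echo, india, golf, echo]
i=0: L=hotel, R=india=BASE -> take LEFT -> hotel
i=1: L=echo R=echo -> agree -> echo
i=2: BASE=charlie L=hotel R=alpha all differ -> CONFLICT
i=3: L=echo R=echo -> agree -> echo
i=4: L=foxtrot, R=india=BASE -> take LEFT -> foxtrot
i=5: L=echo, R=golf=BASE -> take LEFT -> echo
i=6: BASE=india L=hotel R=echo all differ -> CONFLICT
Conflict count: 2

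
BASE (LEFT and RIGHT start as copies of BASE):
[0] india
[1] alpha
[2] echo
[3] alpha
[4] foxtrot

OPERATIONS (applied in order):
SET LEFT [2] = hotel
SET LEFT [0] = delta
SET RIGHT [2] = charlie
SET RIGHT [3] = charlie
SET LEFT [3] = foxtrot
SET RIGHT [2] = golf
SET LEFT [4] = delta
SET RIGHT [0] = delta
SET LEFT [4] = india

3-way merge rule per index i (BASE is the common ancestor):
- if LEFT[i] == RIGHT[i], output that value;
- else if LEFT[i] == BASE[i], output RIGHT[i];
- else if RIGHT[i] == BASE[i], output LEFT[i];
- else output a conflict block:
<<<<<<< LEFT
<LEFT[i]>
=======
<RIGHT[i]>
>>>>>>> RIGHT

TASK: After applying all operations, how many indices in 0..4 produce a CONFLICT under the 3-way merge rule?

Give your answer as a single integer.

Final LEFT:  [delta, alpha, hotel, foxtrot, india]
Final RIGHT: [delta, alpha, golf, charlie, foxtrot]
i=0: L=delta R=delta -> agree -> delta
i=1: L=alpha R=alpha -> agree -> alpha
i=2: BASE=echo L=hotel R=golf all differ -> CONFLICT
i=3: BASE=alpha L=foxtrot R=charlie all differ -> CONFLICT
i=4: L=india, R=foxtrot=BASE -> take LEFT -> india
Conflict count: 2

Answer: 2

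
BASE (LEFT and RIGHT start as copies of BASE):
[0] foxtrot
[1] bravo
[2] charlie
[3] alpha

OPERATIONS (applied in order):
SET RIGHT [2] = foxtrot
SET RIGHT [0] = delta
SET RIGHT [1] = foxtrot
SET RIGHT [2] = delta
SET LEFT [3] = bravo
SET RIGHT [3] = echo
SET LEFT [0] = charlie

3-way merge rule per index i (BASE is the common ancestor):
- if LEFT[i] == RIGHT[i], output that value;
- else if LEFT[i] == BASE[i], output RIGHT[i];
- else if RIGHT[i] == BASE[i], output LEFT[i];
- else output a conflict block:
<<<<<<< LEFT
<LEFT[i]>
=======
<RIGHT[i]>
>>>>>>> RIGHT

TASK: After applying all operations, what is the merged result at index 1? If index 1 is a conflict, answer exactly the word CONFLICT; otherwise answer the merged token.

Final LEFT:  [charlie, bravo, charlie, bravo]
Final RIGHT: [delta, foxtrot, delta, echo]
i=0: BASE=foxtrot L=charlie R=delta all differ -> CONFLICT
i=1: L=bravo=BASE, R=foxtrot -> take RIGHT -> foxtrot
i=2: L=charlie=BASE, R=delta -> take RIGHT -> delta
i=3: BASE=alpha L=bravo R=echo all differ -> CONFLICT
Index 1 -> foxtrot

Answer: foxtrot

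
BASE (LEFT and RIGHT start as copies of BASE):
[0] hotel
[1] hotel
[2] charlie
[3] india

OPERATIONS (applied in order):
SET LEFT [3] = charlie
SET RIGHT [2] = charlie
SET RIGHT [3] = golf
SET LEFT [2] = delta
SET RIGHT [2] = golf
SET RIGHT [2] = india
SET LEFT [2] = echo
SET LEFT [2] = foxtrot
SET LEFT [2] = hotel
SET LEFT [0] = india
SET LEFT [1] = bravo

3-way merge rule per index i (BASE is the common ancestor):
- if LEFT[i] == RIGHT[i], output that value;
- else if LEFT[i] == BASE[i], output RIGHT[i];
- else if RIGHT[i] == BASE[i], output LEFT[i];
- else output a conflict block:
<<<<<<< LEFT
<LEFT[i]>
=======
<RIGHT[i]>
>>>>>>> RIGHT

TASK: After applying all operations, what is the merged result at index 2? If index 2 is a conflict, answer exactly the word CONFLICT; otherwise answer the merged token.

Answer: CONFLICT

Derivation:
Final LEFT:  [india, bravo, hotel, charlie]
Final RIGHT: [hotel, hotel, india, golf]
i=0: L=india, R=hotel=BASE -> take LEFT -> india
i=1: L=bravo, R=hotel=BASE -> take LEFT -> bravo
i=2: BASE=charlie L=hotel R=india all differ -> CONFLICT
i=3: BASE=india L=charlie R=golf all differ -> CONFLICT
Index 2 -> CONFLICT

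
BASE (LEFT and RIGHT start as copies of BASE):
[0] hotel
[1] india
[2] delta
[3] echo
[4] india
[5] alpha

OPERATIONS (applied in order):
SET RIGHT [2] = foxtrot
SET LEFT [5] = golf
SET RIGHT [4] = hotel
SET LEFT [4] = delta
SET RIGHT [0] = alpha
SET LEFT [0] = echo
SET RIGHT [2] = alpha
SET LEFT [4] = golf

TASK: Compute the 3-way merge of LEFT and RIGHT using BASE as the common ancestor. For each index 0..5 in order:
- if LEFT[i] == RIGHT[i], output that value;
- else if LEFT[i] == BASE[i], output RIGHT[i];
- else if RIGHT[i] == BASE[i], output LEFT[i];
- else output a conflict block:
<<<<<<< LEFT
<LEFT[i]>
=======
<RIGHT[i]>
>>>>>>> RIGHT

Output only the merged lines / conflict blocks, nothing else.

Final LEFT:  [echo, india, delta, echo, golf, golf]
Final RIGHT: [alpha, india, alpha, echo, hotel, alpha]
i=0: BASE=hotel L=echo R=alpha all differ -> CONFLICT
i=1: L=india R=india -> agree -> india
i=2: L=delta=BASE, R=alpha -> take RIGHT -> alpha
i=3: L=echo R=echo -> agree -> echo
i=4: BASE=india L=golf R=hotel all differ -> CONFLICT
i=5: L=golf, R=alpha=BASE -> take LEFT -> golf

Answer: <<<<<<< LEFT
echo
=======
alpha
>>>>>>> RIGHT
india
alpha
echo
<<<<<<< LEFT
golf
=======
hotel
>>>>>>> RIGHT
golf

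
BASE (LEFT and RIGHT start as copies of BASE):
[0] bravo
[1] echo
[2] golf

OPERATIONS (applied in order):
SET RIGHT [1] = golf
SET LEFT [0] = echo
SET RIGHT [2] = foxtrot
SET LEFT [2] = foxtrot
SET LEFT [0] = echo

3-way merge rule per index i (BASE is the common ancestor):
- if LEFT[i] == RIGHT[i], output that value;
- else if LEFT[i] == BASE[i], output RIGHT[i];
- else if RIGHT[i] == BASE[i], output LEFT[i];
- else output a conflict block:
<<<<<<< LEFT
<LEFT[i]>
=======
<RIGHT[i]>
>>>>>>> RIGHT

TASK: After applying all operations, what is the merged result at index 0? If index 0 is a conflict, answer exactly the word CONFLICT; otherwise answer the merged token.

Answer: echo

Derivation:
Final LEFT:  [echo, echo, foxtrot]
Final RIGHT: [bravo, golf, foxtrot]
i=0: L=echo, R=bravo=BASE -> take LEFT -> echo
i=1: L=echo=BASE, R=golf -> take RIGHT -> golf
i=2: L=foxtrot R=foxtrot -> agree -> foxtrot
Index 0 -> echo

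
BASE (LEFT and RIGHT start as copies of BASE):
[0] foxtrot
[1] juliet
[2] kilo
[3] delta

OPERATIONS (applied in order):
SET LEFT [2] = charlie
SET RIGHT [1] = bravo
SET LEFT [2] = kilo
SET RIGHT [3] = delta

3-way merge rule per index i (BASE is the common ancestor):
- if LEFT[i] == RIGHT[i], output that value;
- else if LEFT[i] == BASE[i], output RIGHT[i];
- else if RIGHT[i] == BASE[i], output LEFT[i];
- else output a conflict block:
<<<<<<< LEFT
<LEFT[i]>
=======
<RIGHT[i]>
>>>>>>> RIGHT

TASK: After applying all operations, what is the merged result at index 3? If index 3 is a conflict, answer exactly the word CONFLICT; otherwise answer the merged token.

Answer: delta

Derivation:
Final LEFT:  [foxtrot, juliet, kilo, delta]
Final RIGHT: [foxtrot, bravo, kilo, delta]
i=0: L=foxtrot R=foxtrot -> agree -> foxtrot
i=1: L=juliet=BASE, R=bravo -> take RIGHT -> bravo
i=2: L=kilo R=kilo -> agree -> kilo
i=3: L=delta R=delta -> agree -> delta
Index 3 -> delta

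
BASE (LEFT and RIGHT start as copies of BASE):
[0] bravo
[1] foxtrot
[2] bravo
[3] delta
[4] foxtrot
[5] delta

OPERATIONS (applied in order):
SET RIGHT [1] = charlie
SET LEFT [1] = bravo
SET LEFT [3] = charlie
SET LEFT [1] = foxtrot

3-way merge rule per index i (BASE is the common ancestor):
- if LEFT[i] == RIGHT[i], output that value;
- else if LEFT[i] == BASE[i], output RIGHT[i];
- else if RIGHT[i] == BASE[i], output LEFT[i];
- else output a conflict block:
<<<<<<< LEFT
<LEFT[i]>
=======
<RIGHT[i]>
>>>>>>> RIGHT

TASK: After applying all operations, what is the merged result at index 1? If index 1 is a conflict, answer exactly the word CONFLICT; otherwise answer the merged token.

Answer: charlie

Derivation:
Final LEFT:  [bravo, foxtrot, bravo, charlie, foxtrot, delta]
Final RIGHT: [bravo, charlie, bravo, delta, foxtrot, delta]
i=0: L=bravo R=bravo -> agree -> bravo
i=1: L=foxtrot=BASE, R=charlie -> take RIGHT -> charlie
i=2: L=bravo R=bravo -> agree -> bravo
i=3: L=charlie, R=delta=BASE -> take LEFT -> charlie
i=4: L=foxtrot R=foxtrot -> agree -> foxtrot
i=5: L=delta R=delta -> agree -> delta
Index 1 -> charlie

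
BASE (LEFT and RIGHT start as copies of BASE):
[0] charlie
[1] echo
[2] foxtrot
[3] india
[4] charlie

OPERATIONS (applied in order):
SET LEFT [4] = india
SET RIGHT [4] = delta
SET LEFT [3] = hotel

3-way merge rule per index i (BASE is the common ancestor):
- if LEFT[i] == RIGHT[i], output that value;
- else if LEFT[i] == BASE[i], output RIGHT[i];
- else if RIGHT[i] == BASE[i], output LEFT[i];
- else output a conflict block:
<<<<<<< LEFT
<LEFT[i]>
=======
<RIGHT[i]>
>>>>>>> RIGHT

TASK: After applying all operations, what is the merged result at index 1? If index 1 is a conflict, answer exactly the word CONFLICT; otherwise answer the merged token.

Answer: echo

Derivation:
Final LEFT:  [charlie, echo, foxtrot, hotel, india]
Final RIGHT: [charlie, echo, foxtrot, india, delta]
i=0: L=charlie R=charlie -> agree -> charlie
i=1: L=echo R=echo -> agree -> echo
i=2: L=foxtrot R=foxtrot -> agree -> foxtrot
i=3: L=hotel, R=india=BASE -> take LEFT -> hotel
i=4: BASE=charlie L=india R=delta all differ -> CONFLICT
Index 1 -> echo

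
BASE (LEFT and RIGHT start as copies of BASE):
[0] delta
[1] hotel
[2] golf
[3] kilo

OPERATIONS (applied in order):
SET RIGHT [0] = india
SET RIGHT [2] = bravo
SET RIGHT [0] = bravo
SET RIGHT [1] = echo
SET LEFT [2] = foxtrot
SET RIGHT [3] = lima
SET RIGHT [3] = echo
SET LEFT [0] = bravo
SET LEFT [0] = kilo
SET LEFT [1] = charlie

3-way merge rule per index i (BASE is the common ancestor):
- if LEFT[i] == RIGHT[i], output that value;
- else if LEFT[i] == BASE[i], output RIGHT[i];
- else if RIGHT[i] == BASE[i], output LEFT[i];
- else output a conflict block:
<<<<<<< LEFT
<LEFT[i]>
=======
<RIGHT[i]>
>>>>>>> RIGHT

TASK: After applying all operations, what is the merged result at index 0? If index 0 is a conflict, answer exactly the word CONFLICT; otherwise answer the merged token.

Final LEFT:  [kilo, charlie, foxtrot, kilo]
Final RIGHT: [bravo, echo, bravo, echo]
i=0: BASE=delta L=kilo R=bravo all differ -> CONFLICT
i=1: BASE=hotel L=charlie R=echo all differ -> CONFLICT
i=2: BASE=golf L=foxtrot R=bravo all differ -> CONFLICT
i=3: L=kilo=BASE, R=echo -> take RIGHT -> echo
Index 0 -> CONFLICT

Answer: CONFLICT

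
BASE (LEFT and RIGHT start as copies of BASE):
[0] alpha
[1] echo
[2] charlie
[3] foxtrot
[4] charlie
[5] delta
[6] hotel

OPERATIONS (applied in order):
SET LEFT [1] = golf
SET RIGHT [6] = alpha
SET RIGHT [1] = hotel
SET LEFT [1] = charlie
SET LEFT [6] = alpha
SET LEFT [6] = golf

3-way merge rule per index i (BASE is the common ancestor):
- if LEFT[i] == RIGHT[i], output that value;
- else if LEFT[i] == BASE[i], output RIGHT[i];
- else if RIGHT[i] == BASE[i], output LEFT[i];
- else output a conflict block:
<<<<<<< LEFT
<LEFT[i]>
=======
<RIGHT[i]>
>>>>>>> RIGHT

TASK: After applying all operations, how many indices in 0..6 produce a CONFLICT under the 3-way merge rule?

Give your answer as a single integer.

Answer: 2

Derivation:
Final LEFT:  [alpha, charlie, charlie, foxtrot, charlie, delta, golf]
Final RIGHT: [alpha, hotel, charlie, foxtrot, charlie, delta, alpha]
i=0: L=alpha R=alpha -> agree -> alpha
i=1: BASE=echo L=charlie R=hotel all differ -> CONFLICT
i=2: L=charlie R=charlie -> agree -> charlie
i=3: L=foxtrot R=foxtrot -> agree -> foxtrot
i=4: L=charlie R=charlie -> agree -> charlie
i=5: L=delta R=delta -> agree -> delta
i=6: BASE=hotel L=golf R=alpha all differ -> CONFLICT
Conflict count: 2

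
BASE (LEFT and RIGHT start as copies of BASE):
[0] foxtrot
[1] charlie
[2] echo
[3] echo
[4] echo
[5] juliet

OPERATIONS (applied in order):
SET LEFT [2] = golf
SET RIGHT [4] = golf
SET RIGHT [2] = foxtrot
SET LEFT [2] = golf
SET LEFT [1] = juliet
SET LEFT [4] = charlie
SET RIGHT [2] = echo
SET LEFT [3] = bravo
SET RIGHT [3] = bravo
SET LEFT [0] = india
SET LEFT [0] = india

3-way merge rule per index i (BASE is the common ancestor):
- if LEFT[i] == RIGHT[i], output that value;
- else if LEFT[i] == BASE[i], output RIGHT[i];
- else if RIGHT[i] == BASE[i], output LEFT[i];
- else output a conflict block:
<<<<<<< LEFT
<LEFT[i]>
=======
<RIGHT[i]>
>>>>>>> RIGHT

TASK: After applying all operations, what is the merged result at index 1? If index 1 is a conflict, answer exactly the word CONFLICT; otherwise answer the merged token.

Answer: juliet

Derivation:
Final LEFT:  [india, juliet, golf, bravo, charlie, juliet]
Final RIGHT: [foxtrot, charlie, echo, bravo, golf, juliet]
i=0: L=india, R=foxtrot=BASE -> take LEFT -> india
i=1: L=juliet, R=charlie=BASE -> take LEFT -> juliet
i=2: L=golf, R=echo=BASE -> take LEFT -> golf
i=3: L=bravo R=bravo -> agree -> bravo
i=4: BASE=echo L=charlie R=golf all differ -> CONFLICT
i=5: L=juliet R=juliet -> agree -> juliet
Index 1 -> juliet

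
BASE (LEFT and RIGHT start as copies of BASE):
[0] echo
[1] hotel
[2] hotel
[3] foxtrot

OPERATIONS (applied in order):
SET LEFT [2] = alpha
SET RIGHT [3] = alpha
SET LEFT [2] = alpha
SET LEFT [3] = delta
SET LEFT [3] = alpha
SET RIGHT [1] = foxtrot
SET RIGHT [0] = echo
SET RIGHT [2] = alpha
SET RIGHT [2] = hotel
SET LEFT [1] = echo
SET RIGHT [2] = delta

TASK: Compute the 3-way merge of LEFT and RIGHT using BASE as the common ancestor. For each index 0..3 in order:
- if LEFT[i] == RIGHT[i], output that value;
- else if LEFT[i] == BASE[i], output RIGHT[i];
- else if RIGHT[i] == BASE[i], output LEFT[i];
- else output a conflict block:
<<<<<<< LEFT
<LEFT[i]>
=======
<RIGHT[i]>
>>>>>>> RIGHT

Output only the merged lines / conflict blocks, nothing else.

Answer: echo
<<<<<<< LEFT
echo
=======
foxtrot
>>>>>>> RIGHT
<<<<<<< LEFT
alpha
=======
delta
>>>>>>> RIGHT
alpha

Derivation:
Final LEFT:  [echo, echo, alpha, alpha]
Final RIGHT: [echo, foxtrot, delta, alpha]
i=0: L=echo R=echo -> agree -> echo
i=1: BASE=hotel L=echo R=foxtrot all differ -> CONFLICT
i=2: BASE=hotel L=alpha R=delta all differ -> CONFLICT
i=3: L=alpha R=alpha -> agree -> alpha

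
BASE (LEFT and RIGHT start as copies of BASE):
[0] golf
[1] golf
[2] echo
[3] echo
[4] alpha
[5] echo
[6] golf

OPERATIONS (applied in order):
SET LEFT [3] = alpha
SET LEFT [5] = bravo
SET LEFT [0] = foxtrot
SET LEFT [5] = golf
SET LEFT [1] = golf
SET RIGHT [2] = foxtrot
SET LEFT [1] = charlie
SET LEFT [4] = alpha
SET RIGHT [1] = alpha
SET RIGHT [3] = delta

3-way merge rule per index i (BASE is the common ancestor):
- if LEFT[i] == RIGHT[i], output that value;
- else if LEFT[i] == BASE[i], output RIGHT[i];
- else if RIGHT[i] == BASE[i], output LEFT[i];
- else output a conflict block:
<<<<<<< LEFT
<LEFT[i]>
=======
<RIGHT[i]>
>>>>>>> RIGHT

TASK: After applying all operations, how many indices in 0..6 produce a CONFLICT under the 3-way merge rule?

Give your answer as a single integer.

Final LEFT:  [foxtrot, charlie, echo, alpha, alpha, golf, golf]
Final RIGHT: [golf, alpha, foxtrot, delta, alpha, echo, golf]
i=0: L=foxtrot, R=golf=BASE -> take LEFT -> foxtrot
i=1: BASE=golf L=charlie R=alpha all differ -> CONFLICT
i=2: L=echo=BASE, R=foxtrot -> take RIGHT -> foxtrot
i=3: BASE=echo L=alpha R=delta all differ -> CONFLICT
i=4: L=alpha R=alpha -> agree -> alpha
i=5: L=golf, R=echo=BASE -> take LEFT -> golf
i=6: L=golf R=golf -> agree -> golf
Conflict count: 2

Answer: 2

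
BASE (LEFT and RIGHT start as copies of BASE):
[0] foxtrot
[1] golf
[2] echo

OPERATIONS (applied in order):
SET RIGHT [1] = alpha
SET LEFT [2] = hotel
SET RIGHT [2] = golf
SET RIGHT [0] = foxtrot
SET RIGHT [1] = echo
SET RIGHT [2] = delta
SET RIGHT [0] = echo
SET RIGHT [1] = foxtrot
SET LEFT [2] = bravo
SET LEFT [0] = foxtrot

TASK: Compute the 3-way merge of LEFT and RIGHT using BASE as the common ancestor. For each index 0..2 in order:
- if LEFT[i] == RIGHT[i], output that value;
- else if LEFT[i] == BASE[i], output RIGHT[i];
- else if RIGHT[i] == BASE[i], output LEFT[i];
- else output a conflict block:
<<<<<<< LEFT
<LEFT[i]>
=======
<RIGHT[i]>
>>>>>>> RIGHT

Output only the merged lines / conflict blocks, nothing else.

Final LEFT:  [foxtrot, golf, bravo]
Final RIGHT: [echo, foxtrot, delta]
i=0: L=foxtrot=BASE, R=echo -> take RIGHT -> echo
i=1: L=golf=BASE, R=foxtrot -> take RIGHT -> foxtrot
i=2: BASE=echo L=bravo R=delta all differ -> CONFLICT

Answer: echo
foxtrot
<<<<<<< LEFT
bravo
=======
delta
>>>>>>> RIGHT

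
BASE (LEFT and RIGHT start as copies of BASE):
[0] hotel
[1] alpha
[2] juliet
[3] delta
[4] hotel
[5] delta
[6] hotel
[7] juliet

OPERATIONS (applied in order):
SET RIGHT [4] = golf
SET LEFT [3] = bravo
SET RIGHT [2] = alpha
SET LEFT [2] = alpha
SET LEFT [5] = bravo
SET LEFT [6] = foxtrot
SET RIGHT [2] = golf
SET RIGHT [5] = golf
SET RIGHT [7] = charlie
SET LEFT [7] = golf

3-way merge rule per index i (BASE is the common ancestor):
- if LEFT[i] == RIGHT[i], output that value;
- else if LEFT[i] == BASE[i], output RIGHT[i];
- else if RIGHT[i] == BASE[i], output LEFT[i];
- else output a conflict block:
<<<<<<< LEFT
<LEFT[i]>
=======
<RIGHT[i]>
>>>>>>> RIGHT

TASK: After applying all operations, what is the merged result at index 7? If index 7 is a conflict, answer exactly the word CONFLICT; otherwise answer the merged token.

Final LEFT:  [hotel, alpha, alpha, bravo, hotel, bravo, foxtrot, golf]
Final RIGHT: [hotel, alpha, golf, delta, golf, golf, hotel, charlie]
i=0: L=hotel R=hotel -> agree -> hotel
i=1: L=alpha R=alpha -> agree -> alpha
i=2: BASE=juliet L=alpha R=golf all differ -> CONFLICT
i=3: L=bravo, R=delta=BASE -> take LEFT -> bravo
i=4: L=hotel=BASE, R=golf -> take RIGHT -> golf
i=5: BASE=delta L=bravo R=golf all differ -> CONFLICT
i=6: L=foxtrot, R=hotel=BASE -> take LEFT -> foxtrot
i=7: BASE=juliet L=golf R=charlie all differ -> CONFLICT
Index 7 -> CONFLICT

Answer: CONFLICT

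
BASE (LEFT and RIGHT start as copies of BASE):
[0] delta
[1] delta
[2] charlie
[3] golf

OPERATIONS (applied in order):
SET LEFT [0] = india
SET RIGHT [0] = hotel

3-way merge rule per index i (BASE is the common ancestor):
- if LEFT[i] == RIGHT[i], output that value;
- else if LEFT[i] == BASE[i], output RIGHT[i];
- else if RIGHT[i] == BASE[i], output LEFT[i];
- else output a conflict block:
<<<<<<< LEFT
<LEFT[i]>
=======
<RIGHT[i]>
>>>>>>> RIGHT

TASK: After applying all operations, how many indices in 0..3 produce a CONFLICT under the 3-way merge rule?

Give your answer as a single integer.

Final LEFT:  [india, delta, charlie, golf]
Final RIGHT: [hotel, delta, charlie, golf]
i=0: BASE=delta L=india R=hotel all differ -> CONFLICT
i=1: L=delta R=delta -> agree -> delta
i=2: L=charlie R=charlie -> agree -> charlie
i=3: L=golf R=golf -> agree -> golf
Conflict count: 1

Answer: 1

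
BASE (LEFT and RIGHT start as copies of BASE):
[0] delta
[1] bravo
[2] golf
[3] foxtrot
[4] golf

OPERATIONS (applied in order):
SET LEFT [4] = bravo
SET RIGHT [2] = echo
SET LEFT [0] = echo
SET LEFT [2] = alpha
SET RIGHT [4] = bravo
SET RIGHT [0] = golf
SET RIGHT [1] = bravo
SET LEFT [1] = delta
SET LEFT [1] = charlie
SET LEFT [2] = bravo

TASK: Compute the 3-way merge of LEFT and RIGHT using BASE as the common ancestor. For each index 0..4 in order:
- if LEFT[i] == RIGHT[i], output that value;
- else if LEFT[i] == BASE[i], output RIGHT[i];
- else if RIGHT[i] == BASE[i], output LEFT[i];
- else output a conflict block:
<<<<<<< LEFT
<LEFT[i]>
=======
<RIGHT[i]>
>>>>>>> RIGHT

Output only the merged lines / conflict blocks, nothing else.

Answer: <<<<<<< LEFT
echo
=======
golf
>>>>>>> RIGHT
charlie
<<<<<<< LEFT
bravo
=======
echo
>>>>>>> RIGHT
foxtrot
bravo

Derivation:
Final LEFT:  [echo, charlie, bravo, foxtrot, bravo]
Final RIGHT: [golf, bravo, echo, foxtrot, bravo]
i=0: BASE=delta L=echo R=golf all differ -> CONFLICT
i=1: L=charlie, R=bravo=BASE -> take LEFT -> charlie
i=2: BASE=golf L=bravo R=echo all differ -> CONFLICT
i=3: L=foxtrot R=foxtrot -> agree -> foxtrot
i=4: L=bravo R=bravo -> agree -> bravo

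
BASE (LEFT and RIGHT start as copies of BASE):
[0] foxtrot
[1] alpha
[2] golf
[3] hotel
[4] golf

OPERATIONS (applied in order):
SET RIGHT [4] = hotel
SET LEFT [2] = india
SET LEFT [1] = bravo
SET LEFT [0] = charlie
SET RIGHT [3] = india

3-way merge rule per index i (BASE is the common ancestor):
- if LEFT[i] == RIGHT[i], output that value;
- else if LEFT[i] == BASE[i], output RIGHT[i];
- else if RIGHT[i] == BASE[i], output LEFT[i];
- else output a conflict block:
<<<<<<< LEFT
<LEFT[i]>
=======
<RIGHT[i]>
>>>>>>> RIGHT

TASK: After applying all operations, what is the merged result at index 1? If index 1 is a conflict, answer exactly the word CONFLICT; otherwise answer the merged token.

Final LEFT:  [charlie, bravo, india, hotel, golf]
Final RIGHT: [foxtrot, alpha, golf, india, hotel]
i=0: L=charlie, R=foxtrot=BASE -> take LEFT -> charlie
i=1: L=bravo, R=alpha=BASE -> take LEFT -> bravo
i=2: L=india, R=golf=BASE -> take LEFT -> india
i=3: L=hotel=BASE, R=india -> take RIGHT -> india
i=4: L=golf=BASE, R=hotel -> take RIGHT -> hotel
Index 1 -> bravo

Answer: bravo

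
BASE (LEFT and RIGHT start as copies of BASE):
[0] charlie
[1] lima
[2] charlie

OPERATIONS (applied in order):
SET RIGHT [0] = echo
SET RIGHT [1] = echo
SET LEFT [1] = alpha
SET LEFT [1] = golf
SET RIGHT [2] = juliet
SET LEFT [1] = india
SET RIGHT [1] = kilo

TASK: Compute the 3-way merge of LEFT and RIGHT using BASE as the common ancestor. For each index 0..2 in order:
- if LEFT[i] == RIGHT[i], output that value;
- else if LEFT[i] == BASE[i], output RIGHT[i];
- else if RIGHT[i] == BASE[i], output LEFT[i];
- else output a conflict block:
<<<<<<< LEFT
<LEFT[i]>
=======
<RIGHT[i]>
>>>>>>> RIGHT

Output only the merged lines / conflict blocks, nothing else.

Final LEFT:  [charlie, india, charlie]
Final RIGHT: [echo, kilo, juliet]
i=0: L=charlie=BASE, R=echo -> take RIGHT -> echo
i=1: BASE=lima L=india R=kilo all differ -> CONFLICT
i=2: L=charlie=BASE, R=juliet -> take RIGHT -> juliet

Answer: echo
<<<<<<< LEFT
india
=======
kilo
>>>>>>> RIGHT
juliet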